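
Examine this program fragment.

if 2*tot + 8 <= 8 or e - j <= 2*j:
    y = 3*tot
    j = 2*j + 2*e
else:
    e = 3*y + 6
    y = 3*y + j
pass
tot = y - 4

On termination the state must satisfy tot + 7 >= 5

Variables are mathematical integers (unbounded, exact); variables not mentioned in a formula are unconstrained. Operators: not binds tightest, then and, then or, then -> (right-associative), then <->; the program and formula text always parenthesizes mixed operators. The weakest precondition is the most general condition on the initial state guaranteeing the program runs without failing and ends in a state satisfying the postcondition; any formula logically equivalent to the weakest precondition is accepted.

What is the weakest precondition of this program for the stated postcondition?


Working backward. After the program, the postcondition tot + 7 >= 5 must hold; in canonical form it is tot >= -2.
Before tot := y - 4: y >= 2
Before skip: y >= 2
Then branch requires 3*tot >= 2; else branch requires j + 3*y >= 2.
Before the if: ((2*tot <= 0 or e <= 3*j) -> 3*tot >= 2) and ((not (2*tot <= 0 or e <= 3*j)) -> j + 3*y >= 2)
Answer: WP = ((2*tot <= 0 or e <= 3*j) -> 3*tot >= 2) and ((not (2*tot <= 0 or e <= 3*j)) -> j + 3*y >= 2)


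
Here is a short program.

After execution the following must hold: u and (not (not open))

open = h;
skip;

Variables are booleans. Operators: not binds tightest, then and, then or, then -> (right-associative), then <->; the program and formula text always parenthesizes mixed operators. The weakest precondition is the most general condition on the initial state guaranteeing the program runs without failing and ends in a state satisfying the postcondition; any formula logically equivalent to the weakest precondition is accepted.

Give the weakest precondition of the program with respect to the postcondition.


Working backward. After the program, the postcondition u and (not (not open)) must hold; in canonical form it is u and open.
Before skip: u and open
Before open := h: u and h
Answer: WP = u and h


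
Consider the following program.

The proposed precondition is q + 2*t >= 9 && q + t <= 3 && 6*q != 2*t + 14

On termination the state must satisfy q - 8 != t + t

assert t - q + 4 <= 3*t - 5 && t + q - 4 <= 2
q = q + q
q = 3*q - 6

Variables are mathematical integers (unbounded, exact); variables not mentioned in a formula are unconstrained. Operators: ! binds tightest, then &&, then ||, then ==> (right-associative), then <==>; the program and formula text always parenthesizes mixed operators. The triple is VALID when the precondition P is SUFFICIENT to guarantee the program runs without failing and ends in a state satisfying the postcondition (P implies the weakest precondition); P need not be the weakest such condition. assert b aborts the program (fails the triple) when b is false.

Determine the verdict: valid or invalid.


Working backward. After the program, the postcondition q - 8 != t + t must hold; in canonical form it is q != 2*t + 8.
Before q := 3*q - 6: 3*q != 2*t + 14
Before q := q + q: 6*q != 2*t + 14
Before assert t - q + 4 <= 3*t - 5 && t + q - 4 <= 2: q + 2*t >= 9 && q + t <= 6 && 6*q != 2*t + 14
The weakest precondition is q + 2*t >= 9 && q + t <= 6 && 6*q != 2*t + 14.
Check whether q + 2*t >= 9 && q + t <= 3 && 6*q != 2*t + 14 implies it.
Every state satisfying the precondition satisfies the weakest precondition: the implication holds.
Answer: valid


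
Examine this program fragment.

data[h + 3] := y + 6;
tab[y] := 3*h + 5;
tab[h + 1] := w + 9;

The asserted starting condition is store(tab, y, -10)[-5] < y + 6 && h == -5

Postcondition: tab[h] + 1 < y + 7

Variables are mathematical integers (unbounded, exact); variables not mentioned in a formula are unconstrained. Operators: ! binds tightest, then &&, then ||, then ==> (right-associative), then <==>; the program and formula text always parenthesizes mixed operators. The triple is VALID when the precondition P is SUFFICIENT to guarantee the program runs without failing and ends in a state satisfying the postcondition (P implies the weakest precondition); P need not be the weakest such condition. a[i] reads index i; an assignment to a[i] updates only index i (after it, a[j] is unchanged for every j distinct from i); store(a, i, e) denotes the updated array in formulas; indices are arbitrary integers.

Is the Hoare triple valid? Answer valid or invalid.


Working backward. After the program, the postcondition tab[h] + 1 < y + 7 must hold; in canonical form it is tab[h] < y + 6.
Before tab[h + 1] := w + 9: store(tab, h + 1, w + 9)[h] < y + 6
Before tab[y] := 3*h + 5: store(store(tab, y, 3*h + 5), h + 1, w + 9)[h] < y + 6
Before data[h + 3] := y + 6: store(store(tab, y, 3*h + 5), h + 1, w + 9)[h] < y + 6
The weakest precondition is store(store(tab, y, 3*h + 5), h + 1, w + 9)[h] < y + 6.
Check whether store(tab, y, -10)[-5] < y + 6 && h == -5 implies it.
Every state satisfying the precondition satisfies the weakest precondition: the implication holds.
Answer: valid


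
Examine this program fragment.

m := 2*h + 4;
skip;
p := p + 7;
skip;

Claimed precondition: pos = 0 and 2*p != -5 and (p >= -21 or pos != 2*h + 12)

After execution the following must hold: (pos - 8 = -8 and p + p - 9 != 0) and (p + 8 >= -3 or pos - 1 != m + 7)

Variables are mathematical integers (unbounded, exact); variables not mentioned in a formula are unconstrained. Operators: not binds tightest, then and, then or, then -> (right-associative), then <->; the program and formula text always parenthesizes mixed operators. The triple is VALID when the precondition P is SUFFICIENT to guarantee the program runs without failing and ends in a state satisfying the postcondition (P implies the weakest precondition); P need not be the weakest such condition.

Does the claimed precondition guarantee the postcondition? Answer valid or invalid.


Working backward. After the program, the postcondition (pos - 8 = -8 and p + p - 9 != 0) and (p + 8 >= -3 or pos - 1 != m + 7) must hold; in canonical form it is pos = 0 and 2*p != 9 and (p >= -11 or pos != m + 8).
Before skip: pos = 0 and 2*p != 9 and (p >= -11 or pos != m + 8)
Before p := p + 7: pos = 0 and 2*p != -5 and (p >= -18 or pos != m + 8)
Before skip: pos = 0 and 2*p != -5 and (p >= -18 or pos != m + 8)
Before m := 2*h + 4: pos = 0 and 2*p != -5 and (p >= -18 or pos != 2*h + 12)
The weakest precondition is pos = 0 and 2*p != -5 and (p >= -18 or pos != 2*h + 12).
Check whether pos = 0 and 2*p != -5 and (p >= -21 or pos != 2*h + 12) implies it.
Countermodel: at the initial state h = -6, p = -21, pos = 0, the precondition holds but the weakest precondition fails.
Answer: invalid


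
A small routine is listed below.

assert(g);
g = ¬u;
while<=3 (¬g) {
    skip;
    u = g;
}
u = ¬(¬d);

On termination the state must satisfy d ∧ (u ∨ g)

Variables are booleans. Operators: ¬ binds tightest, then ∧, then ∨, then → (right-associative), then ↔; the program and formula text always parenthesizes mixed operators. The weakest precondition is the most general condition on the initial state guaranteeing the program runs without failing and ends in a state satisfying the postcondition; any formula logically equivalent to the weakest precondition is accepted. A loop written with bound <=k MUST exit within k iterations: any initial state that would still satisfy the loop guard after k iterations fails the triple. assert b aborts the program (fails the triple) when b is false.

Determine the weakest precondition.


Working backward. After the program, d ∧ (u ∨ g) must hold.
Before u := ¬(¬d): d ∧ (d ∨ g)
Before the loop (bound <=3), unroll the exhaustion recursion (WP_0 = exit-now case; WP_j = one more guarded iteration, up to j = 3):
  WP_0: g ∧ d ∧ (d ∨ g)
  WP_1: ((¬g) → (g ∧ d ∧ (d ∨ g))) ∧ (g → (d ∧ (d ∨ g)))
  WP_2: ((¬g) → (((¬g) → (g ∧ d ∧ (d ∨ g))) ∧ (g → (d ∧ (d ∨ g))))) ∧ (g → (d ∧ (d ∨ g)))
  WP_3: ((¬g) → (((¬g) → (((¬g) → (g ∧ d ∧ (d ∨ g))) ∧ (g → (d ∧ (d ∨ g))))) ∧ (g → (d ∧ (d ∨ g))))) ∧ (g → (d ∧ (d ∨ g)))
So before the loop: ((¬g) → (((¬g) → (((¬g) → (g ∧ d ∧ (d ∨ g))) ∧ (g → (d ∧ (d ∨ g))))) ∧ (g → (d ∧ (d ∨ g))))) ∧ (g → (d ∧ (d ∨ g)))
Before g := ¬u: (u → ((u → ((u → ((¬u) ∧ d ∧ (d ∨ (¬u)))) ∧ ((¬u) → (d ∧ (d ∨ (¬u)))))) ∧ ((¬u) → (d ∧ (d ∨ (¬u)))))) ∧ ((¬u) → (d ∧ (d ∨ (¬u))))
Before assert g: g ∧ (u → ((u → ((u → ((¬u) ∧ d ∧ (d ∨ (¬u)))) ∧ ((¬u) → (d ∧ (d ∨ (¬u)))))) ∧ ((¬u) → (d ∧ (d ∨ (¬u)))))) ∧ ((¬u) → (d ∧ (d ∨ (¬u))))
Answer: WP = g ∧ (u → ((u → ((u → ((¬u) ∧ d ∧ (d ∨ (¬u)))) ∧ ((¬u) → (d ∧ (d ∨ (¬u)))))) ∧ ((¬u) → (d ∧ (d ∨ (¬u)))))) ∧ ((¬u) → (d ∧ (d ∨ (¬u))))


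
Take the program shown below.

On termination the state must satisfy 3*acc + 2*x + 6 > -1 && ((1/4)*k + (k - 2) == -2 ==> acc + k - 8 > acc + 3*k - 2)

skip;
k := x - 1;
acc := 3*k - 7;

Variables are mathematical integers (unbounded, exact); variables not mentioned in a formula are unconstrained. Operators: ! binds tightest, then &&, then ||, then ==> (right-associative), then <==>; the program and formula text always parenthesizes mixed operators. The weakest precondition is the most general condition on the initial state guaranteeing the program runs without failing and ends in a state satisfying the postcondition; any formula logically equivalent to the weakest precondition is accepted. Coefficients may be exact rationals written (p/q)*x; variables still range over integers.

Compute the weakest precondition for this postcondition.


Working backward. After the program, the postcondition 3*acc + 2*x + 6 > -1 && ((1/4)*k + (k - 2) == -2 ==> acc + k - 8 > acc + 3*k - 2) must hold; in canonical form it is 3*acc + 2*x > -7 && ((5/4)*k == 0 ==> 2*k < -6).
Before acc := 3*k - 7: 9*k + 2*x > 14 && ((5/4)*k == 0 ==> 2*k < -6)
Before k := x - 1: 11*x > 23 && ((5/4)*x == 5/4 ==> 2*x < -4)
Before skip: 11*x > 23 && ((5/4)*x == 5/4 ==> 2*x < -4)
Answer: WP = 11*x > 23 && ((5/4)*x == 5/4 ==> 2*x < -4)


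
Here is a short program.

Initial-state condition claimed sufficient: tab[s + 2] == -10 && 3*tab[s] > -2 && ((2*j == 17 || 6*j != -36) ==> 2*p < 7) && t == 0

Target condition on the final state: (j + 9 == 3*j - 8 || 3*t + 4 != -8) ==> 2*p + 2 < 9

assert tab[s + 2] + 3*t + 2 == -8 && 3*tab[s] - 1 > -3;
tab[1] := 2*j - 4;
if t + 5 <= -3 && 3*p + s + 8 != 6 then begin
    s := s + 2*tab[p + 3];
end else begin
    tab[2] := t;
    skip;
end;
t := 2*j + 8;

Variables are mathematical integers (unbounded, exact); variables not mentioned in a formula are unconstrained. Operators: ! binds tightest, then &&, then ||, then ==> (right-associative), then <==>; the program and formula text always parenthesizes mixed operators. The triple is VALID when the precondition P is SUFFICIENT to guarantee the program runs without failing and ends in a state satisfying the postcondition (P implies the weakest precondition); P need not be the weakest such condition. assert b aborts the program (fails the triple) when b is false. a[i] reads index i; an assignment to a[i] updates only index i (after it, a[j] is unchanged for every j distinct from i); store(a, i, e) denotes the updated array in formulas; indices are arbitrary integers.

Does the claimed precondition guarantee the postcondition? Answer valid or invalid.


Working backward. After the program, the postcondition (j + 9 == 3*j - 8 || 3*t + 4 != -8) ==> 2*p + 2 < 9 must hold; in canonical form it is (2*j == 17 || 3*t != -12) ==> 2*p < 7.
Before t := 2*j + 8: (2*j == 17 || 6*j != -36) ==> 2*p < 7
Then branch requires (2*j == 17 || 6*j != -36) ==> 2*p < 7; else branch requires (2*j == 17 || 6*j != -36) ==> 2*p < 7.
Before the if: ((t <= -8 && 3*p + s != -2) ==> ((2*j == 17 || 6*j != -36) ==> 2*p < 7)) && ((!(t <= -8 && 3*p + s != -2)) ==> ((2*j == 17 || 6*j != -36) ==> 2*p < 7))
Before tab[1] := 2*j - 4: ((t <= -8 && 3*p + s != -2) ==> ((2*j == 17 || 6*j != -36) ==> 2*p < 7)) && ((!(t <= -8 && 3*p + s != -2)) ==> ((2*j == 17 || 6*j != -36) ==> 2*p < 7))
Before assert tab[s + 2] + 3*t + 2 == -8 && 3*tab[s] - 1 > -3: tab[s + 2] + 3*t == -10 && 3*tab[s] > -2 && ((t <= -8 && 3*p + s != -2) ==> ((2*j == 17 || 6*j != -36) ==> 2*p < 7)) && ((!(t <= -8 && 3*p + s != -2)) ==> ((2*j == 17 || 6*j != -36) ==> 2*p < 7))
The weakest precondition is tab[s + 2] + 3*t == -10 && 3*tab[s] > -2 && ((t <= -8 && 3*p + s != -2) ==> ((2*j == 17 || 6*j != -36) ==> 2*p < 7)) && ((!(t <= -8 && 3*p + s != -2)) ==> ((2*j == 17 || 6*j != -36) ==> 2*p < 7)).
Check whether tab[s + 2] == -10 && 3*tab[s] > -2 && ((2*j == 17 || 6*j != -36) ==> 2*p < 7) && t == 0 implies it.
Every state satisfying the precondition satisfies the weakest precondition: the implication holds.
Answer: valid


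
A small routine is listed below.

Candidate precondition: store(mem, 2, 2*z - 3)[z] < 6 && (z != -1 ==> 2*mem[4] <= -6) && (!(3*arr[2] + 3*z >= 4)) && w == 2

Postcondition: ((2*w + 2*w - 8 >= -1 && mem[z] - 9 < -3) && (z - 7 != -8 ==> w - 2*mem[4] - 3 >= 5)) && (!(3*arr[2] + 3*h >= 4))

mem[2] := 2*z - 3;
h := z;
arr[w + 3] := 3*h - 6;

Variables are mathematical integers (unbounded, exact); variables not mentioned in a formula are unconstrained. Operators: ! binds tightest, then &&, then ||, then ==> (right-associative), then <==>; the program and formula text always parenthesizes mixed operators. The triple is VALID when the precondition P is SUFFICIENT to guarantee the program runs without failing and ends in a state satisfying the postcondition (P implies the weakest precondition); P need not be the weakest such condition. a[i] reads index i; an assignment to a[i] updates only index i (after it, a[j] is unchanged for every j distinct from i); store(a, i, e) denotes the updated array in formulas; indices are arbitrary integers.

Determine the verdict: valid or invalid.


Working backward. After the program, the postcondition ((2*w + 2*w - 8 >= -1 && mem[z] - 9 < -3) && (z - 7 != -8 ==> w - 2*mem[4] - 3 >= 5)) && (!(3*arr[2] + 3*h >= 4)) must hold; in canonical form it is 4*w >= 7 && mem[z] < 6 && (z != -1 ==> w >= 2*mem[4] + 8) && (!(3*arr[2] + 3*h >= 4)).
Before arr[w + 3] := 3*h - 6: 4*w >= 7 && mem[z] < 6 && (z != -1 ==> w >= 2*mem[4] + 8) && (!(3*store(arr, w + 3, 3*h - 6)[2] + 3*h >= 4))
Before h := z: 4*w >= 7 && mem[z] < 6 && (z != -1 ==> w >= 2*mem[4] + 8) && (!(3*store(arr, w + 3, 3*z - 6)[2] + 3*z >= 4))
Before mem[2] := 2*z - 3: 4*w >= 7 && store(mem, 2, 2*z - 3)[z] < 6 && (z != -1 ==> w >= 2*mem[4] + 8) && (!(3*store(arr, w + 3, 3*z - 6)[2] + 3*z >= 4))
The weakest precondition is 4*w >= 7 && store(mem, 2, 2*z - 3)[z] < 6 && (z != -1 ==> w >= 2*mem[4] + 8) && (!(3*store(arr, w + 3, 3*z - 6)[2] + 3*z >= 4)).
Check whether store(mem, 2, 2*z - 3)[z] < 6 && (z != -1 ==> 2*mem[4] <= -6) && (!(3*arr[2] + 3*z >= 4)) && w == 2 implies it.
Every state satisfying the precondition satisfies the weakest precondition: the implication holds.
Answer: valid


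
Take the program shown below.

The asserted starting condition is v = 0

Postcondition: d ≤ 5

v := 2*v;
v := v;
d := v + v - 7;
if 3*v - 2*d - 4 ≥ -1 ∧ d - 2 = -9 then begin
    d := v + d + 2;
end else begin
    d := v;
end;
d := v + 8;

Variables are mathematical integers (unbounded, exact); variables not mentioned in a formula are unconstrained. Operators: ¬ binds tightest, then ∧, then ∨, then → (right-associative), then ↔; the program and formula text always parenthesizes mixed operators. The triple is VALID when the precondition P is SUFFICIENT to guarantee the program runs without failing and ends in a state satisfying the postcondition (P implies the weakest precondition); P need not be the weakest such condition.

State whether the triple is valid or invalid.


Working backward. After the program, d ≤ 5 must hold.
Before d := v + 8: v ≤ -3
Then branch requires v ≤ -3; else branch requires v ≤ -3.
Before the if: ((3*v ≥ 2*d + 3 ∧ d = -7) → v ≤ -3) ∧ ((¬(3*v ≥ 2*d + 3 ∧ d = -7)) → v ≤ -3)
Before d := v + v - 7: ((v ≤ 11 ∧ 2*v = 0) → v ≤ -3) ∧ ((¬(v ≤ 11 ∧ 2*v = 0)) → v ≤ -3)
Before v := v: ((v ≤ 11 ∧ 2*v = 0) → v ≤ -3) ∧ ((¬(v ≤ 11 ∧ 2*v = 0)) → v ≤ -3)
Before v := 2*v: ((2*v ≤ 11 ∧ 4*v = 0) → 2*v ≤ -3) ∧ ((¬(2*v ≤ 11 ∧ 4*v = 0)) → 2*v ≤ -3)
The weakest precondition is ((2*v ≤ 11 ∧ 4*v = 0) → 2*v ≤ -3) ∧ ((¬(2*v ≤ 11 ∧ 4*v = 0)) → 2*v ≤ -3).
Check whether v = 0 implies it.
Countermodel: at the initial state v = 0, the precondition holds but the weakest precondition fails.
Answer: invalid


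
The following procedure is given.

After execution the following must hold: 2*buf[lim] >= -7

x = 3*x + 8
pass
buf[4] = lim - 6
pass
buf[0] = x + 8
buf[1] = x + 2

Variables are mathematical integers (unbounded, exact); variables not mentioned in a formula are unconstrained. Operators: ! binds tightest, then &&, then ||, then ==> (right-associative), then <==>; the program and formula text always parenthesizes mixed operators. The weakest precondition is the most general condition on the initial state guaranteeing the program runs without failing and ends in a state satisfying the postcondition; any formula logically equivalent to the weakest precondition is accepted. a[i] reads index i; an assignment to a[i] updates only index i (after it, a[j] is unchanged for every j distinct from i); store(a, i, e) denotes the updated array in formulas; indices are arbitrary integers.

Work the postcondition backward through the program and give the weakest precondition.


Working backward. After the program, 2*buf[lim] >= -7 must hold.
Before buf[1] := x + 2: 2*store(buf, 1, x + 2)[lim] >= -7
Before buf[0] := x + 8: 2*store(store(buf, 0, x + 8), 1, x + 2)[lim] >= -7
Before skip: 2*store(store(buf, 0, x + 8), 1, x + 2)[lim] >= -7
Before buf[4] := lim - 6: 2*store(store(store(buf, 4, lim - 6), 0, x + 8), 1, x + 2)[lim] >= -7
Before skip: 2*store(store(store(buf, 4, lim - 6), 0, x + 8), 1, x + 2)[lim] >= -7
Before x := 3*x + 8: 2*store(store(store(buf, 4, lim - 6), 0, 3*x + 16), 1, 3*x + 10)[lim] >= -7
Answer: WP = 2*store(store(store(buf, 4, lim - 6), 0, 3*x + 16), 1, 3*x + 10)[lim] >= -7


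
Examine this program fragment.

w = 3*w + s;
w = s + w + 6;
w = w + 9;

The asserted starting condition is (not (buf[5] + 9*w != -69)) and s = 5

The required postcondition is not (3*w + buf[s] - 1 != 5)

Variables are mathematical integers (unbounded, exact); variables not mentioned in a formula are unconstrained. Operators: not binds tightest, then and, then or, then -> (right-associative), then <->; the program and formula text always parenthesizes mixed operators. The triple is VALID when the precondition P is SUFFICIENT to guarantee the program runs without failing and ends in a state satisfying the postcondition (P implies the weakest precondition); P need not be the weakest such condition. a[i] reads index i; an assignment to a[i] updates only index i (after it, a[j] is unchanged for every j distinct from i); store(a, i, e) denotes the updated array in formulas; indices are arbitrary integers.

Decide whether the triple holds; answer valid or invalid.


Working backward. After the program, the postcondition not (3*w + buf[s] - 1 != 5) must hold; in canonical form it is not (buf[s] + 3*w != 6).
Before w := w + 9: not (buf[s] + 3*w != -21)
Before w := s + w + 6: not (buf[s] + 3*s + 3*w != -39)
Before w := 3*w + s: not (buf[s] + 6*s + 9*w != -39)
The weakest precondition is not (buf[s] + 6*s + 9*w != -39).
Check whether (not (buf[5] + 9*w != -69)) and s = 5 implies it.
Every state satisfying the precondition satisfies the weakest precondition: the implication holds.
Answer: valid


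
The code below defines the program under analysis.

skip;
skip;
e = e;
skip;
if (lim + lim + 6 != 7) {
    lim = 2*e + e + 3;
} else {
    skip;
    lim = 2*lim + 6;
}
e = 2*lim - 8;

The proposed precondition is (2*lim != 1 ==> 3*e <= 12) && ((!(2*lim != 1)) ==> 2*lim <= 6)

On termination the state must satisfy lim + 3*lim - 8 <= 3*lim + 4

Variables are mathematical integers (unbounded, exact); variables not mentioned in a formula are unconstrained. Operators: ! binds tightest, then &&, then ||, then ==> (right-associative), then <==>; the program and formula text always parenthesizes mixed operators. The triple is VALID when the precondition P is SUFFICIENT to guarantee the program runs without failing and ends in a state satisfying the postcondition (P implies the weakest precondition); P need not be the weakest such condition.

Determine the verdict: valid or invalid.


Working backward. After the program, the postcondition lim + 3*lim - 8 <= 3*lim + 4 must hold; in canonical form it is lim <= 12.
Before e := 2*lim - 8: lim <= 12
Then branch requires 3*e <= 9; else branch requires 2*lim <= 6.
Before the if: (2*lim != 1 ==> 3*e <= 9) && ((!(2*lim != 1)) ==> 2*lim <= 6)
Before skip: (2*lim != 1 ==> 3*e <= 9) && ((!(2*lim != 1)) ==> 2*lim <= 6)
Before e := e: (2*lim != 1 ==> 3*e <= 9) && ((!(2*lim != 1)) ==> 2*lim <= 6)
Before skip: (2*lim != 1 ==> 3*e <= 9) && ((!(2*lim != 1)) ==> 2*lim <= 6)
Before skip: (2*lim != 1 ==> 3*e <= 9) && ((!(2*lim != 1)) ==> 2*lim <= 6)
The weakest precondition is (2*lim != 1 ==> 3*e <= 9) && ((!(2*lim != 1)) ==> 2*lim <= 6).
Check whether (2*lim != 1 ==> 3*e <= 12) && ((!(2*lim != 1)) ==> 2*lim <= 6) implies it.
Countermodel: at the initial state e = 4, lim = 0, the precondition holds but the weakest precondition fails.
Answer: invalid


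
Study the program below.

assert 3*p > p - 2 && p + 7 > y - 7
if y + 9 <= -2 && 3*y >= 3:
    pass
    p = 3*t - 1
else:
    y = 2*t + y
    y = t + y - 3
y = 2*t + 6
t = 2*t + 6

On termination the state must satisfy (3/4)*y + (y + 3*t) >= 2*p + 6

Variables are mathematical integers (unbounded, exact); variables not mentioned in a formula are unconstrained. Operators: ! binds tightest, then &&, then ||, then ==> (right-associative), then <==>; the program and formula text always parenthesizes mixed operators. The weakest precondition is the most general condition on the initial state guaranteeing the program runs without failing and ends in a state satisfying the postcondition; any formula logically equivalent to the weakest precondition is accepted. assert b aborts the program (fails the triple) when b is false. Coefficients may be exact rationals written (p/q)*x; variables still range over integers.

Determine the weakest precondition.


Working backward. After the program, the postcondition (3/4)*y + (y + 3*t) >= 2*p + 6 must hold; in canonical form it is 3*t + (7/4)*y >= 2*p + 6.
Before t := 2*t + 6: 6*t + (7/4)*y >= 2*p - 12
Before y := 2*t + 6: (19/2)*t >= 2*p - 45/2
Then branch requires (7/2)*t >= -49/2; else branch requires (19/2)*t >= 2*p - 45/2.
Before the if: ((y <= -11 && 3*y >= 3) ==> (7/2)*t >= -49/2) && ((!(y <= -11 && 3*y >= 3)) ==> (19/2)*t >= 2*p - 45/2)
Before assert 3*p > p - 2 && p + 7 > y - 7: 2*p > -2 && p > y - 14 && ((y <= -11 && 3*y >= 3) ==> (7/2)*t >= -49/2) && ((!(y <= -11 && 3*y >= 3)) ==> (19/2)*t >= 2*p - 45/2)
Answer: WP = 2*p > -2 && p > y - 14 && ((y <= -11 && 3*y >= 3) ==> (7/2)*t >= -49/2) && ((!(y <= -11 && 3*y >= 3)) ==> (19/2)*t >= 2*p - 45/2)


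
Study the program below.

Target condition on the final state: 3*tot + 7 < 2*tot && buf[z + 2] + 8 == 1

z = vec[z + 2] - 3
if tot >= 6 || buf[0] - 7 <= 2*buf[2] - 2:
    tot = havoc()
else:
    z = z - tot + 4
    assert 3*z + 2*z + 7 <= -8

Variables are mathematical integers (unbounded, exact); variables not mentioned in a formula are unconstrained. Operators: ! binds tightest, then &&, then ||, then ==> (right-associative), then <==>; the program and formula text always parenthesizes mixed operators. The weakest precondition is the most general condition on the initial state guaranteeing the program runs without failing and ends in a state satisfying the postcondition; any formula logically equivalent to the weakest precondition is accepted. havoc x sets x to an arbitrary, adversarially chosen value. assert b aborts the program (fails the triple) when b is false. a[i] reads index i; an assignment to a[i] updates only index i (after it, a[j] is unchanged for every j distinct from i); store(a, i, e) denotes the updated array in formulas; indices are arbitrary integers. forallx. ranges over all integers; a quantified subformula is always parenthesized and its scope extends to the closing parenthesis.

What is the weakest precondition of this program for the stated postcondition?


Working backward. After the program, the postcondition 3*tot + 7 < 2*tot && buf[z + 2] + 8 == 1 must hold; in canonical form it is tot < -7 && buf[z + 2] == -7.
Then branch requires forall tot_1. (tot_1 < -7 && buf[z + 2] == -7); else branch requires 5*z <= 5*tot - 35 && tot < -7 && buf[-tot + z + 6] == -7.
Before the if: ((tot >= 6 || buf[0] <= 2*buf[2] + 5) ==> (forall tot_1. (tot_1 < -7 && buf[z + 2] == -7))) && ((!(tot >= 6 || buf[0] <= 2*buf[2] + 5)) ==> (5*z <= 5*tot - 35 && tot < -7 && buf[-tot + z + 6] == -7))
Before z := vec[z + 2] - 3: ((tot >= 6 || buf[0] <= 2*buf[2] + 5) ==> (forall tot_1. (tot_1 < -7 && buf[vec[z + 2] - 1] == -7))) && ((!(tot >= 6 || buf[0] <= 2*buf[2] + 5)) ==> (5*vec[z + 2] <= 5*tot - 20 && tot < -7 && buf[vec[z + 2] - tot + 3] == -7))
Answer: WP = ((tot >= 6 || buf[0] <= 2*buf[2] + 5) ==> (forall tot_1. (tot_1 < -7 && buf[vec[z + 2] - 1] == -7))) && ((!(tot >= 6 || buf[0] <= 2*buf[2] + 5)) ==> (5*vec[z + 2] <= 5*tot - 20 && tot < -7 && buf[vec[z + 2] - tot + 3] == -7))


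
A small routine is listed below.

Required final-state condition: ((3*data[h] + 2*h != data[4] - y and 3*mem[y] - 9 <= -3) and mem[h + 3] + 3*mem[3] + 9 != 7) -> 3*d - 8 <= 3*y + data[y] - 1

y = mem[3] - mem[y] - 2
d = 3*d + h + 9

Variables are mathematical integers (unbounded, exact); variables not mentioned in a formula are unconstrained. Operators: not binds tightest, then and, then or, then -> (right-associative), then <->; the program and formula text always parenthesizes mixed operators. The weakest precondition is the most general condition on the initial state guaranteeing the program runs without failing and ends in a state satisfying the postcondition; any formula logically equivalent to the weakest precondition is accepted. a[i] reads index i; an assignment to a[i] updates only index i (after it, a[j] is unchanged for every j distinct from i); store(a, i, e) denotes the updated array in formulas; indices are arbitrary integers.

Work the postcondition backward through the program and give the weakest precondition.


Working backward. After the program, the postcondition ((3*data[h] + 2*h != data[4] - y and 3*mem[y] - 9 <= -3) and mem[h + 3] + 3*mem[3] + 9 != 7) -> 3*d - 8 <= 3*y + data[y] - 1 must hold; in canonical form it is (3*data[h] + 2*h + y != data[4] and 3*mem[y] <= 6 and mem[h + 3] + 3*mem[3] != -2) -> 3*d <= data[y] + 3*y + 7.
Before d := 3*d + h + 9: (3*data[h] + 2*h + y != data[4] and 3*mem[y] <= 6 and mem[h + 3] + 3*mem[3] != -2) -> 9*d + 3*h <= data[y] + 3*y - 20
Before y := mem[3] - mem[y] - 2: (3*data[h] + mem[3] + 2*h != data[4] + mem[y] + 2 and 3*mem[mem[3] - mem[y] - 2] <= 6 and mem[h + 3] + 3*mem[3] != -2) -> 3*mem[y] + 9*d + 3*h <= data[mem[3] - mem[y] - 2] + 3*mem[3] - 26
Answer: WP = (3*data[h] + mem[3] + 2*h != data[4] + mem[y] + 2 and 3*mem[mem[3] - mem[y] - 2] <= 6 and mem[h + 3] + 3*mem[3] != -2) -> 3*mem[y] + 9*d + 3*h <= data[mem[3] - mem[y] - 2] + 3*mem[3] - 26


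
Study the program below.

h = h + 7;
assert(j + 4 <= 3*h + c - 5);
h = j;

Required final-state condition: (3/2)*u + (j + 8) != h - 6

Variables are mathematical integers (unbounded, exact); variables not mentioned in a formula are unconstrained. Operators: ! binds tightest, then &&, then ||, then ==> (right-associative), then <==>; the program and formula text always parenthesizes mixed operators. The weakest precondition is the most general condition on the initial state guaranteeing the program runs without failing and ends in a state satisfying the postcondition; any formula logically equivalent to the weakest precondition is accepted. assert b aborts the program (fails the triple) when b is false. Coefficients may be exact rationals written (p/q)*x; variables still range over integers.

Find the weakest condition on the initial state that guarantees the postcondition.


Working backward. After the program, the postcondition (3/2)*u + (j + 8) != h - 6 must hold; in canonical form it is j + (3/2)*u != h - 14.
Before h := j: (3/2)*u != -14
Before assert j + 4 <= 3*h + c - 5: j <= c + 3*h - 9 && (3/2)*u != -14
Before h := h + 7: j <= c + 3*h + 12 && (3/2)*u != -14
Answer: WP = j <= c + 3*h + 12 && (3/2)*u != -14


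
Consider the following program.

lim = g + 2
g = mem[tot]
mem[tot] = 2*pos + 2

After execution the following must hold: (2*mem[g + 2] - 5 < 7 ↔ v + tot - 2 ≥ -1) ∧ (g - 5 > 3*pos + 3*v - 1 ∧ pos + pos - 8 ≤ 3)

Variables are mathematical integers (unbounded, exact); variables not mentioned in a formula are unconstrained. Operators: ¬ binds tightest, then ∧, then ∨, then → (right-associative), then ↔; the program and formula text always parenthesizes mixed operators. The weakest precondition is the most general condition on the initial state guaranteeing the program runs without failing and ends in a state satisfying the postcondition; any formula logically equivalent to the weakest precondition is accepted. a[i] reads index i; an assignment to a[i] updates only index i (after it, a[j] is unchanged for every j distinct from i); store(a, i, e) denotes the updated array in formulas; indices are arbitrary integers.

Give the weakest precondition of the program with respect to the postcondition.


Working backward. After the program, the postcondition (2*mem[g + 2] - 5 < 7 ↔ v + tot - 2 ≥ -1) ∧ (g - 5 > 3*pos + 3*v - 1 ∧ pos + pos - 8 ≤ 3) must hold; in canonical form it is (2*mem[g + 2] < 12 ↔ tot + v ≥ 1) ∧ g > 3*pos + 3*v + 4 ∧ 2*pos ≤ 11.
Before mem[tot] := 2*pos + 2: (2*store(mem, tot, 2*pos + 2)[g + 2] < 12 ↔ tot + v ≥ 1) ∧ g > 3*pos + 3*v + 4 ∧ 2*pos ≤ 11
Before g := mem[tot]: (2*store(mem, tot, 2*pos + 2)[mem[tot] + 2] < 12 ↔ tot + v ≥ 1) ∧ mem[tot] > 3*pos + 3*v + 4 ∧ 2*pos ≤ 11
Before lim := g + 2: (2*store(mem, tot, 2*pos + 2)[mem[tot] + 2] < 12 ↔ tot + v ≥ 1) ∧ mem[tot] > 3*pos + 3*v + 4 ∧ 2*pos ≤ 11
Answer: WP = (2*store(mem, tot, 2*pos + 2)[mem[tot] + 2] < 12 ↔ tot + v ≥ 1) ∧ mem[tot] > 3*pos + 3*v + 4 ∧ 2*pos ≤ 11


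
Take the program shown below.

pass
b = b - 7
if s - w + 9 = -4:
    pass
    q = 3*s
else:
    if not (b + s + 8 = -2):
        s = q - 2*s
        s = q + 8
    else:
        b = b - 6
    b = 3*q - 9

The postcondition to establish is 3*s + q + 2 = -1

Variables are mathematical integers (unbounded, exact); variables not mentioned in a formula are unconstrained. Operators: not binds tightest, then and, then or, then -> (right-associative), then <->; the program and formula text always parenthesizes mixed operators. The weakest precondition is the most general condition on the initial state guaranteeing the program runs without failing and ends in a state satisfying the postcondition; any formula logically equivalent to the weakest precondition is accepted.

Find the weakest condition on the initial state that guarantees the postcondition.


Working backward. After the program, the postcondition 3*s + q + 2 = -1 must hold; in canonical form it is q + 3*s = -3.
Then branch requires 6*s = -3; else branch requires ((not (b + s = -10)) -> 4*q = -27) and (b + s = -10 -> q + 3*s = -3).
Before the if: (s = w - 13 -> 6*s = -3) and ((not (s = w - 13)) -> (((not (b + s = -10)) -> 4*q = -27) and (b + s = -10 -> q + 3*s = -3)))
Before b := b - 7: (s = w - 13 -> 6*s = -3) and ((not (s = w - 13)) -> (((not (b + s = -3)) -> 4*q = -27) and (b + s = -3 -> q + 3*s = -3)))
Before skip: (s = w - 13 -> 6*s = -3) and ((not (s = w - 13)) -> (((not (b + s = -3)) -> 4*q = -27) and (b + s = -3 -> q + 3*s = -3)))
Answer: WP = (s = w - 13 -> 6*s = -3) and ((not (s = w - 13)) -> (((not (b + s = -3)) -> 4*q = -27) and (b + s = -3 -> q + 3*s = -3)))


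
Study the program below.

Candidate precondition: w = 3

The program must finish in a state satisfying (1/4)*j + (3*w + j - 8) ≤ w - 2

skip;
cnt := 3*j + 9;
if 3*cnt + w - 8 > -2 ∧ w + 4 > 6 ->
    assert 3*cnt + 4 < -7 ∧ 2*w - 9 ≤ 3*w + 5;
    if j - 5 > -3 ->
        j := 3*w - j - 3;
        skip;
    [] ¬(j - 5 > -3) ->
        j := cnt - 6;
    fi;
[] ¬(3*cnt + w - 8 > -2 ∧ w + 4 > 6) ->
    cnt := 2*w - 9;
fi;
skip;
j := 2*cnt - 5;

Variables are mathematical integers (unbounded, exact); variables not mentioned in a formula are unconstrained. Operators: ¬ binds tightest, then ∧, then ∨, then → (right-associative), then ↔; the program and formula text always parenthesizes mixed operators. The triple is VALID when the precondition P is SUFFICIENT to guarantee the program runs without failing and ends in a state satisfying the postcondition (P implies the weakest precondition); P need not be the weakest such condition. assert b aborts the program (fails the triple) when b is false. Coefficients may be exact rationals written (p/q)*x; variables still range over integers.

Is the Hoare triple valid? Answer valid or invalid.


Working backward. After the program, the postcondition (1/4)*j + (3*w + j - 8) ≤ w - 2 must hold; in canonical form it is (5/4)*j + 2*w ≤ 6.
Before j := 2*cnt - 5: (5/2)*cnt + 2*w ≤ 49/4
Before skip: (5/2)*cnt + 2*w ≤ 49/4
Then branch requires 3*cnt < -11 ∧ w ≥ -14 ∧ (j > 2 → (5/2)*cnt + 2*w ≤ 49/4) ∧ ((¬(j > 2)) → (5/2)*cnt + 2*w ≤ 49/4); else branch requires 7*w ≤ 139/4.
Before the if: ((3*cnt + w > 6 ∧ w > 2) → (3*cnt < -11 ∧ w ≥ -14 ∧ (j > 2 → (5/2)*cnt + 2*w ≤ 49/4) ∧ ((¬(j > 2)) → (5/2)*cnt + 2*w ≤ 49/4))) ∧ ((¬(3*cnt + w > 6 ∧ w > 2)) → 7*w ≤ 139/4)
Before cnt := 3*j + 9: ((9*j + w > -21 ∧ w > 2) → (9*j < -38 ∧ w ≥ -14 ∧ (j > 2 → (15/2)*j + 2*w ≤ -41/4) ∧ ((¬(j > 2)) → (15/2)*j + 2*w ≤ -41/4))) ∧ ((¬(9*j + w > -21 ∧ w > 2)) → 7*w ≤ 139/4)
Before skip: ((9*j + w > -21 ∧ w > 2) → (9*j < -38 ∧ w ≥ -14 ∧ (j > 2 → (15/2)*j + 2*w ≤ -41/4) ∧ ((¬(j > 2)) → (15/2)*j + 2*w ≤ -41/4))) ∧ ((¬(9*j + w > -21 ∧ w > 2)) → 7*w ≤ 139/4)
The weakest precondition is ((9*j + w > -21 ∧ w > 2) → (9*j < -38 ∧ w ≥ -14 ∧ (j > 2 → (15/2)*j + 2*w ≤ -41/4) ∧ ((¬(j > 2)) → (15/2)*j + 2*w ≤ -41/4))) ∧ ((¬(9*j + w > -21 ∧ w > 2)) → 7*w ≤ 139/4).
Check whether w = 3 implies it.
Countermodel: at the initial state j = -2, w = 3, the precondition holds but the weakest precondition fails.
Answer: invalid


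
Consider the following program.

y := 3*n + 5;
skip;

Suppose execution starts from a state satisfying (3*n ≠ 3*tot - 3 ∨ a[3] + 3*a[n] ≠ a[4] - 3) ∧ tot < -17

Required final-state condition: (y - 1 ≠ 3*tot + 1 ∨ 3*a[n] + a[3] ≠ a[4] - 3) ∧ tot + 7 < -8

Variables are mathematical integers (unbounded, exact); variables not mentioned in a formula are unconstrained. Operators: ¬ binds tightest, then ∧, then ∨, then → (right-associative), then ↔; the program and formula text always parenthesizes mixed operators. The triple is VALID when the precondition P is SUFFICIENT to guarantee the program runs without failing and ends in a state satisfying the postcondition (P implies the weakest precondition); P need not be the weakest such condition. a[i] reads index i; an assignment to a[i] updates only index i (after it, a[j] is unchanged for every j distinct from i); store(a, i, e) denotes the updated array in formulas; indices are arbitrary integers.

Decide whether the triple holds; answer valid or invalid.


Working backward. After the program, the postcondition (y - 1 ≠ 3*tot + 1 ∨ 3*a[n] + a[3] ≠ a[4] - 3) ∧ tot + 7 < -8 must hold; in canonical form it is (y ≠ 3*tot + 2 ∨ a[3] + 3*a[n] ≠ a[4] - 3) ∧ tot < -15.
Before skip: (y ≠ 3*tot + 2 ∨ a[3] + 3*a[n] ≠ a[4] - 3) ∧ tot < -15
Before y := 3*n + 5: (3*n ≠ 3*tot - 3 ∨ a[3] + 3*a[n] ≠ a[4] - 3) ∧ tot < -15
The weakest precondition is (3*n ≠ 3*tot - 3 ∨ a[3] + 3*a[n] ≠ a[4] - 3) ∧ tot < -15.
Check whether (3*n ≠ 3*tot - 3 ∨ a[3] + 3*a[n] ≠ a[4] - 3) ∧ tot < -17 implies it.
Every state satisfying the precondition satisfies the weakest precondition: the implication holds.
Answer: valid


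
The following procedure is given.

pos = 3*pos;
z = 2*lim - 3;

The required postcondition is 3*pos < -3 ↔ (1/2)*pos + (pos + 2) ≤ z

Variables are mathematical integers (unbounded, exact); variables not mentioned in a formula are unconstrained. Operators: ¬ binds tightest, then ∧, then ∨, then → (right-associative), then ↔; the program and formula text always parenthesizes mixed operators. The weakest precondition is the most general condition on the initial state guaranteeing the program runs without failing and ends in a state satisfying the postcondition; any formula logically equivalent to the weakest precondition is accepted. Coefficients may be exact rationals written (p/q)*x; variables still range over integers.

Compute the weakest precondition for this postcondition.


Working backward. After the program, the postcondition 3*pos < -3 ↔ (1/2)*pos + (pos + 2) ≤ z must hold; in canonical form it is 3*pos < -3 ↔ (3/2)*pos ≤ z - 2.
Before z := 2*lim - 3: 3*pos < -3 ↔ (3/2)*pos ≤ 2*lim - 5
Before pos := 3*pos: 9*pos < -3 ↔ (9/2)*pos ≤ 2*lim - 5
Answer: WP = 9*pos < -3 ↔ (9/2)*pos ≤ 2*lim - 5


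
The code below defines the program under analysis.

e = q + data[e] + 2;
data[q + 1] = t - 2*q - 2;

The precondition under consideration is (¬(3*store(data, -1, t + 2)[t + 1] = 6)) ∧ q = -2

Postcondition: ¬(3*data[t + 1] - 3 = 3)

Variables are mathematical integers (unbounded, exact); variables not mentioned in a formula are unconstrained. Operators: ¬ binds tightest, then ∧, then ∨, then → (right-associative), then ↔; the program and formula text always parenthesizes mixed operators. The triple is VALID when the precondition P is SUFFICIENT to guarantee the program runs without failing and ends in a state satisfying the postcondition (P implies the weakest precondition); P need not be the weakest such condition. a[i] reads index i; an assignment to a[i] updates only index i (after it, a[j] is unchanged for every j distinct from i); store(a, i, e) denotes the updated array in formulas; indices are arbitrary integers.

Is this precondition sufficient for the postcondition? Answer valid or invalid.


Working backward. After the program, the postcondition ¬(3*data[t + 1] - 3 = 3) must hold; in canonical form it is ¬(3*data[t + 1] = 6).
Before data[q + 1] := t - 2*q - 2: ¬(3*store(data, q + 1, -2*q + t - 2)[t + 1] = 6)
Before e := q + data[e] + 2: ¬(3*store(data, q + 1, -2*q + t - 2)[t + 1] = 6)
The weakest precondition is ¬(3*store(data, q + 1, -2*q + t - 2)[t + 1] = 6).
Check whether (¬(3*store(data, -1, t + 2)[t + 1] = 6)) ∧ q = -2 implies it.
Every state satisfying the precondition satisfies the weakest precondition: the implication holds.
Answer: valid


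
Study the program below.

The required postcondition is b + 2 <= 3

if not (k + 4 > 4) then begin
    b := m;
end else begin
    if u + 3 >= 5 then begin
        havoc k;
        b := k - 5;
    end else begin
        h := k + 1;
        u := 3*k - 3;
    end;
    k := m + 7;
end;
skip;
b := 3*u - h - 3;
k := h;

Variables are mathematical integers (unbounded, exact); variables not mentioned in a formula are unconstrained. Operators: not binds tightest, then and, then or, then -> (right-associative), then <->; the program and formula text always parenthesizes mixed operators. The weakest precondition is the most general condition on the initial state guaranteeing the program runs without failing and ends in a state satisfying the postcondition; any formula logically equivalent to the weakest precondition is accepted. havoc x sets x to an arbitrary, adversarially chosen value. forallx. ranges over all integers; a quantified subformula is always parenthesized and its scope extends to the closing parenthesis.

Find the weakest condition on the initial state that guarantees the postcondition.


Working backward. After the program, the postcondition b + 2 <= 3 must hold; in canonical form it is b <= 1.
Before k := h: b <= 1
Before b := 3*u - h - 3: 3*u <= h + 4
Before skip: 3*u <= h + 4
Then branch requires 3*u <= h + 4; else branch requires (u >= 2 -> 3*u <= h + 4) and ((not (u >= 2)) -> 8*k <= 14).
Before the if: ((not (k > 0)) -> 3*u <= h + 4) and (k > 0 -> ((u >= 2 -> 3*u <= h + 4) and ((not (u >= 2)) -> 8*k <= 14)))
Answer: WP = ((not (k > 0)) -> 3*u <= h + 4) and (k > 0 -> ((u >= 2 -> 3*u <= h + 4) and ((not (u >= 2)) -> 8*k <= 14)))
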